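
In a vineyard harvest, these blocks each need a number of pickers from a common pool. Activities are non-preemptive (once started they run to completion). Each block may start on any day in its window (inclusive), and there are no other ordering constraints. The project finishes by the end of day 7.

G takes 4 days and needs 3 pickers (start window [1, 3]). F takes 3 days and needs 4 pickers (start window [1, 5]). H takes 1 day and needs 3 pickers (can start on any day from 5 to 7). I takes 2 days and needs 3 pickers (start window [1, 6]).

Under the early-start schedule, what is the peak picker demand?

10

Early-start schedule: G@1, F@1, H@5, I@1.
Load per day: day 1: 10, day 2: 10, day 3: 7, day 4: 3, day 5: 3, day 6: 0, day 7: 0.
Peak is 10.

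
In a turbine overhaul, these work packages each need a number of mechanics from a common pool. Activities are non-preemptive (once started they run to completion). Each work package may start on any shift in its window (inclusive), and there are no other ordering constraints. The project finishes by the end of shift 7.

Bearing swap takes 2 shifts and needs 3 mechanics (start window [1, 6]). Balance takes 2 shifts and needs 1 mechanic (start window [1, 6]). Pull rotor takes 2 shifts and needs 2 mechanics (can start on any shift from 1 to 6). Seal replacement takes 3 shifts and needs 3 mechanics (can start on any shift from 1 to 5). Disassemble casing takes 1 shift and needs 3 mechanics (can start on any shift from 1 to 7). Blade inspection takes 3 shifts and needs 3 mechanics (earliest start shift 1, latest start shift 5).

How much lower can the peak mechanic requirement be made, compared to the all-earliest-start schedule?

9

Early-start peak: s1:15  s2:12  s3:6  s4:0  s5:0  s6:0  s7:0 ⇒ 15.
Leveled (Bearing swap@1, Balance@1, Pull rotor@1, Seal replacement@3, Disassemble casing@3, Blade inspection@4): s1:6  s2:6  s3:6  s4:6  s5:6  s6:3  s7:0 ⇒ 6.
Reduction 15 − 6 = 9.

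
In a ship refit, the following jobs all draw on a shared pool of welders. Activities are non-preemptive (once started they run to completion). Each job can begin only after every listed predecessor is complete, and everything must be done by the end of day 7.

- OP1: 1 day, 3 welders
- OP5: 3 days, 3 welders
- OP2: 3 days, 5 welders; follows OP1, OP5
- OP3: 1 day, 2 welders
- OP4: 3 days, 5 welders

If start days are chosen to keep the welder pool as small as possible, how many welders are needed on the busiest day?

8

Early-start (OP1@1, OP5@1, OP2@4, OP3@1, OP4@1) gives peak 13: d1:13  d2:8  d3:8  d4:5  d5:5  d6:5  d7:0.
Shift OP2→5, OP4→2.
Schedule OP1@1, OP5@1, OP2@5, OP3@1, OP4@2: d1:8  d2:8  d3:8  d4:5  d5:5  d6:5  d7:5 — peak 8.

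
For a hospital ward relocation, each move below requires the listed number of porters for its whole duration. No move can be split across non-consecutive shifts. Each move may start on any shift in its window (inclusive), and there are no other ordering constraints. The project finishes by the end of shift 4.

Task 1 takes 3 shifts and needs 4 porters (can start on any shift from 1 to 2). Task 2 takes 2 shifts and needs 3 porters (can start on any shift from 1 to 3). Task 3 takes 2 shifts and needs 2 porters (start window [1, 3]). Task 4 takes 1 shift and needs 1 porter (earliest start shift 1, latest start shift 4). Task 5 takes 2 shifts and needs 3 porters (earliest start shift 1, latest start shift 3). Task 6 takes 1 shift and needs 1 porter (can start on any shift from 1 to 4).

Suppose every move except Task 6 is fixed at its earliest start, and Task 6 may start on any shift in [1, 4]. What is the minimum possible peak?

13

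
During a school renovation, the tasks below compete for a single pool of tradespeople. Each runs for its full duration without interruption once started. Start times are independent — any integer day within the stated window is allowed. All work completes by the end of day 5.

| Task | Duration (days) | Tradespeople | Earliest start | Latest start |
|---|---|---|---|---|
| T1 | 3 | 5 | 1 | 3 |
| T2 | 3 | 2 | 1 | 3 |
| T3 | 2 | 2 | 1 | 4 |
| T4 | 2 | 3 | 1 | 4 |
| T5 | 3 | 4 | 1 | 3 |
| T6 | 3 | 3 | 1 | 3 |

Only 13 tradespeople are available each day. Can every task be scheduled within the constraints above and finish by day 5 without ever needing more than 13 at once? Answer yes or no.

no

The minimum achievable peak is 14; 13 < 14, so no feasible schedule stays within the cap.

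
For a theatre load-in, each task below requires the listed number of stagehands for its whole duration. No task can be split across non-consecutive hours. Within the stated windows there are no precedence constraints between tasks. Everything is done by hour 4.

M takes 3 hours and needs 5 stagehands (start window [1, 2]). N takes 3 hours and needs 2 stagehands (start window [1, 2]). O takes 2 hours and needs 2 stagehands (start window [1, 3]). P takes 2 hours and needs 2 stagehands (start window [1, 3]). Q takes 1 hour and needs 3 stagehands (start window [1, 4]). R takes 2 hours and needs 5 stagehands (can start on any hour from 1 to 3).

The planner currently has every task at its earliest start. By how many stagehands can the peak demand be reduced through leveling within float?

7

Early-start peak: h1:19  h2:16  h3:7  h4:0 ⇒ 19.
Leveled (M@1, N@1, O@1, P@1, Q@4, R@3): h1:11  h2:11  h3:12  h4:8 ⇒ 12.
Reduction 19 − 12 = 7.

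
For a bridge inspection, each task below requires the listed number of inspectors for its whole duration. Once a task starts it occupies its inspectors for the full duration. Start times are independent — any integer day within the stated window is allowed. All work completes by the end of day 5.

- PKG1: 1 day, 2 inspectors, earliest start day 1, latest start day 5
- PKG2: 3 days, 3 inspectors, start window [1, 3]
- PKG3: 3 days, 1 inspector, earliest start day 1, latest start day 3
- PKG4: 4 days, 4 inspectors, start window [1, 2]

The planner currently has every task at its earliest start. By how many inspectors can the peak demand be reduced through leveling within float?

2

Early-start peak: d1:10  d2:8  d3:8  d4:4  d5:0 ⇒ 10.
Leveled (PKG1@1, PKG2@1, PKG3@1, PKG4@2): d1:6  d2:8  d3:8  d4:4  d5:4 ⇒ 8.
Reduction 10 − 8 = 2.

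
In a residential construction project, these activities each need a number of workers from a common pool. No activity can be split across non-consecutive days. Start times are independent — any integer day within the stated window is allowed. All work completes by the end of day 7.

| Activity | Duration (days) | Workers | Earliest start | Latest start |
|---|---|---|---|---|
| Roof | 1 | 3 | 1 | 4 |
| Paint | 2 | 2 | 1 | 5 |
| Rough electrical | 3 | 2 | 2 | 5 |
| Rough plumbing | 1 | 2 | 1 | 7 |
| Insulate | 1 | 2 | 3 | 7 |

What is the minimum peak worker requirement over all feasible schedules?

4

Early-start (Roof@1, Paint@1, Rough electrical@2, Rough plumbing@1, Insulate@3) gives peak 7: d1:7  d2:4  d3:4  d4:2  d5:0  d6:0  d7:0.
Shift Paint→2, Rough plumbing→4, Insulate→5.
Schedule Roof@1, Paint@2, Rough electrical@2, Rough plumbing@4, Insulate@5: d1:3  d2:4  d3:4  d4:4  d5:2  d6:0  d7:0 — peak 4.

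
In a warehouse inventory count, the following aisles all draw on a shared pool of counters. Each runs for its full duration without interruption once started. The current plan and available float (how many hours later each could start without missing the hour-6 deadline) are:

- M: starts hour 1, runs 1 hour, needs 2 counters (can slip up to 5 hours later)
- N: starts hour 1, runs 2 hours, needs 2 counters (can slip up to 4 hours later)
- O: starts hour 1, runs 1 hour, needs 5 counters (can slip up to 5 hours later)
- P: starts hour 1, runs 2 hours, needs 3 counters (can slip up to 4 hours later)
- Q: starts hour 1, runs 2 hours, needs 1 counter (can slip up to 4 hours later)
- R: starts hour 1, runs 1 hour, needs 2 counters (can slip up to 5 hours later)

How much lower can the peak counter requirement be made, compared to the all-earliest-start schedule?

Early-start peak: h1:15  h2:6  h3:0  h4:0  h5:0  h6:0 ⇒ 15.
Leveled (M@1, N@1, O@3, P@4, Q@1, R@2): h1:5  h2:5  h3:5  h4:3  h5:3  h6:0 ⇒ 5.
Reduction 15 − 5 = 10.

10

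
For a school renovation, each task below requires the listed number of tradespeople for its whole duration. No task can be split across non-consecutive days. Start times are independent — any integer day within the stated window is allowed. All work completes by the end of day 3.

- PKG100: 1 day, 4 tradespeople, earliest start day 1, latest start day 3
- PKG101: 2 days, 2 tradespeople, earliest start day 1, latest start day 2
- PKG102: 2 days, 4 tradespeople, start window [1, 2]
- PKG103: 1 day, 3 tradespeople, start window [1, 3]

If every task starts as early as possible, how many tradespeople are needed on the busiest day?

Early-start schedule: PKG100@1, PKG101@1, PKG102@1, PKG103@1.
Load per day: day 1: 13, day 2: 6, day 3: 0.
Peak is 13.

13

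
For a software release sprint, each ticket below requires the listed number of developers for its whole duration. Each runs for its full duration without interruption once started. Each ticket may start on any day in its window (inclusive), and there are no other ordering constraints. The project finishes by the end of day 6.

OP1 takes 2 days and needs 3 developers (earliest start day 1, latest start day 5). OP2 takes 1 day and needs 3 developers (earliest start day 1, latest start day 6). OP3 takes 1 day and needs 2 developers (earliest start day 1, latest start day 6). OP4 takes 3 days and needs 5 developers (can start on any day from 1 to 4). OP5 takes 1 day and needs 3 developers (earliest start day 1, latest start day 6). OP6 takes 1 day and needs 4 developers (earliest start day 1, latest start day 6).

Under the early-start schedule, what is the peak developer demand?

Early-start schedule: OP1@1, OP2@1, OP3@1, OP4@1, OP5@1, OP6@1.
Load per day: day 1: 20, day 2: 8, day 3: 5, day 4: 0, day 5: 0, day 6: 0.
Peak is 20.

20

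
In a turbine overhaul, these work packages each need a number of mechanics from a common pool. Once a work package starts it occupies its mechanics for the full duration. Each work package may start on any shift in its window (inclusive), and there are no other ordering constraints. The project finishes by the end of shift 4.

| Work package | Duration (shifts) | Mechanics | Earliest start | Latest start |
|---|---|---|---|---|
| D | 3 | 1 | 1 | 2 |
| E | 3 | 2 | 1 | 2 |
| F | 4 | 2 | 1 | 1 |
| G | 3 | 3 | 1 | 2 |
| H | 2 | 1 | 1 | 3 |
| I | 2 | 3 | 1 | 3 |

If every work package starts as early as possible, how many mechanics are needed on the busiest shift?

12

Early-start schedule: D@1, E@1, F@1, G@1, H@1, I@1.
Load per shift: shift 1: 12, shift 2: 12, shift 3: 8, shift 4: 2.
Peak is 12.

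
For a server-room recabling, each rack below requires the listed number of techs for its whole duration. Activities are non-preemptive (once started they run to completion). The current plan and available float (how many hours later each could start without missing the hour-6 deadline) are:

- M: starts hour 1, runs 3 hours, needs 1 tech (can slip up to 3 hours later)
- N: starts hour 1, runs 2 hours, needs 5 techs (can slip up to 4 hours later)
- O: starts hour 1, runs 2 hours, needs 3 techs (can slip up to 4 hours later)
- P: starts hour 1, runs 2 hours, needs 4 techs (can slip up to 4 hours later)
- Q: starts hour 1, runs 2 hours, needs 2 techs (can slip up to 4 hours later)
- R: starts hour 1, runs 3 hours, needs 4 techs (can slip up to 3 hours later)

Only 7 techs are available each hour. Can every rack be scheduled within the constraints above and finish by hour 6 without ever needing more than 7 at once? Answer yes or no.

no

Total tech-hours = 43; over 6 hours the average is 43/6 > 7, so some hour must exceed 7.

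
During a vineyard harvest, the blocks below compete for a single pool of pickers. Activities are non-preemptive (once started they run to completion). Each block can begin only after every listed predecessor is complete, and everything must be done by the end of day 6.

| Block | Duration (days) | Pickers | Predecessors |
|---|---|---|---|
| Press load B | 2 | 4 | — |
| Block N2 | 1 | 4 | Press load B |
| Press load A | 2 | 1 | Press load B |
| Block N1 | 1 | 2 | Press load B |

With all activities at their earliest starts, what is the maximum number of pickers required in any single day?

7

Early-start schedule: Press load B@1, Block N2@3, Press load A@3, Block N1@3.
Load per day: day 1: 4, day 2: 4, day 3: 7, day 4: 1, day 5: 0, day 6: 0.
Peak is 7.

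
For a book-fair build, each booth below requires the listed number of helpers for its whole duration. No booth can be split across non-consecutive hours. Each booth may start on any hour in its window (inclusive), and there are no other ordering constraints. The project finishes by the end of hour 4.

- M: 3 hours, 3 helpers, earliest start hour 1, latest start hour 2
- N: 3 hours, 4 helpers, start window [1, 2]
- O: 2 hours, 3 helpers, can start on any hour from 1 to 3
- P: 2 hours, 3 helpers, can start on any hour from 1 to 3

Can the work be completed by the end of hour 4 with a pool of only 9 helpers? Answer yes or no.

The minimum achievable peak is 10; 9 < 10, so no feasible schedule stays within the cap.

no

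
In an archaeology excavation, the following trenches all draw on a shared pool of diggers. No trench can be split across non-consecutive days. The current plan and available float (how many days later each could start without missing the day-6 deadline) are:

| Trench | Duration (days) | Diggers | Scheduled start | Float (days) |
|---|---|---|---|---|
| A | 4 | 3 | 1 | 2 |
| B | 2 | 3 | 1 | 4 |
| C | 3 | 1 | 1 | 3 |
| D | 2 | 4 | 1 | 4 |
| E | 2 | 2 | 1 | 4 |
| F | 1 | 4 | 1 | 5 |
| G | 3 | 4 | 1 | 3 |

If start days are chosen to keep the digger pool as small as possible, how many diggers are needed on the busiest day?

9

Early-start (A@1, B@1, C@1, D@1, E@1, F@1, G@1) gives peak 21: d1:21  d2:17  d3:8  d4:3  d5:0  d6:0.
Shift D→5, F→3, G→4.
Schedule A@1, B@1, C@1, D@5, E@1, F@3, G@4: d1:9  d2:9  d3:8  d4:7  d5:8  d6:8 — peak 9.
Total digger-days = 49 over 6 days ⇒ peak ≥ ⌈49/6⌉ = 9, so 9 is optimal.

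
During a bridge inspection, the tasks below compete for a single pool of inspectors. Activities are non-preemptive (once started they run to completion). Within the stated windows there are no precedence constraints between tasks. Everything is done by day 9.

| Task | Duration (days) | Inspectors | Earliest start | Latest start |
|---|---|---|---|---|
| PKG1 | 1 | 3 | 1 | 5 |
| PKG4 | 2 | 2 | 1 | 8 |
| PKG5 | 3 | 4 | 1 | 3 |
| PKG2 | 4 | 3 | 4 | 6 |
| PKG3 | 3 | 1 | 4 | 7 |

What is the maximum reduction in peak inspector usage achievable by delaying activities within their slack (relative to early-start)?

Early-start peak: d1:9  d2:6  d3:4  d4:4  d5:4  d6:4  d7:3  d8:0  d9:0 ⇒ 9.
Leveled (PKG1@1, PKG4@1, PKG5@3, PKG2@6, PKG3@4): d1:5  d2:2  d3:4  d4:5  d5:5  d6:4  d7:3  d8:3  d9:3 ⇒ 5.
Reduction 9 − 5 = 4.

4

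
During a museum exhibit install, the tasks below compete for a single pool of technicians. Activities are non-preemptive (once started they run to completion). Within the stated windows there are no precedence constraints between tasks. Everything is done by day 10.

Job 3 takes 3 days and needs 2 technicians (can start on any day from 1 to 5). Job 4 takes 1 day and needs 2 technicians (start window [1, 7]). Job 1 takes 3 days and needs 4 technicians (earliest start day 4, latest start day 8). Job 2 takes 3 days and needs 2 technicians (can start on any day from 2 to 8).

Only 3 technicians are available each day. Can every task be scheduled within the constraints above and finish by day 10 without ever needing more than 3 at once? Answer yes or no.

no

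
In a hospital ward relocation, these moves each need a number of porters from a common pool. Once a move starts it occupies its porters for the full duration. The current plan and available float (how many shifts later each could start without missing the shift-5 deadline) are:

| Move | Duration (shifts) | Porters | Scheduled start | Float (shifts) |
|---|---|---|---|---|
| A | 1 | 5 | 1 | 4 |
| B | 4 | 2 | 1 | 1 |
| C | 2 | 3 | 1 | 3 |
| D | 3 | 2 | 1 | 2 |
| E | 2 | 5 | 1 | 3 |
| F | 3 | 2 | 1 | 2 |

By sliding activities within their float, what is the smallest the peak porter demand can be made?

9

Early-start (A@1, B@1, C@1, D@1, E@1, F@1) gives peak 19: s1:19  s2:14  s3:6  s4:2  s5:0.
Shift C→2, E→4, F→2.
Schedule A@1, B@1, C@2, D@1, E@4, F@2: s1:9  s2:9  s3:9  s4:9  s5:5 — peak 9.
Total porter-shifts = 41 over 5 shifts ⇒ peak ≥ ⌈41/5⌉ = 9, so 9 is optimal.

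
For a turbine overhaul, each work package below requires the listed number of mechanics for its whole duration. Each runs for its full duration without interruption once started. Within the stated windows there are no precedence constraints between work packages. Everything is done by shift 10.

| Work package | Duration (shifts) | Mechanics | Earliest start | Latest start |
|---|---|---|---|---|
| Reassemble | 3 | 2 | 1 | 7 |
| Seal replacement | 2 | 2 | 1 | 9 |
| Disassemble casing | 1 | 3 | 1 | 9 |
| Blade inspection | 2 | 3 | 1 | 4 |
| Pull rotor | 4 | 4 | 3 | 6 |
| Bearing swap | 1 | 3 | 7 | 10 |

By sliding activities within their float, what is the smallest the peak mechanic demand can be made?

5

Early-start (Reassemble@1, Seal replacement@1, Disassemble casing@1, Blade inspection@1, Pull rotor@3, Bearing swap@7) gives peak 10: s1:10  s2:7  s3:6  s4:4  s5:4  s6:4  s7:3  s8:0  s9:0  s10:0.
Shift Disassemble casing→3, Blade inspection→4, Pull rotor→6, Bearing swap→10.
Schedule Reassemble@1, Seal replacement@1, Disassemble casing@3, Blade inspection@4, Pull rotor@6, Bearing swap@10: s1:4  s2:4  s3:5  s4:3  s5:3  s6:4  s7:4  s8:4  s9:4  s10:3 — peak 5.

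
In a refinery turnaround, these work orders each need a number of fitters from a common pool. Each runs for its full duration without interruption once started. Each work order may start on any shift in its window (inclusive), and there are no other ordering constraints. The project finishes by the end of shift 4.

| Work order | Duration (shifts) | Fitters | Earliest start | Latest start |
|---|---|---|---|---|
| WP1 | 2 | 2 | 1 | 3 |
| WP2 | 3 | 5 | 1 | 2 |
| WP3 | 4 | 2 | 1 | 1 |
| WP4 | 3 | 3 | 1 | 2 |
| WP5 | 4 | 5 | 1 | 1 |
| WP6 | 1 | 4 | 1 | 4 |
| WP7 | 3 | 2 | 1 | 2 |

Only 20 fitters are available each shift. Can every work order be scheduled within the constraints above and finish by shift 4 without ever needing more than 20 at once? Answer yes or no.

yes

Schedule WP1@1, WP2@1, WP3@1, WP4@1, WP5@1, WP6@4, WP7@1: s1:19  s2:19  s3:17  s4:11 — peak 19 ≤ 20.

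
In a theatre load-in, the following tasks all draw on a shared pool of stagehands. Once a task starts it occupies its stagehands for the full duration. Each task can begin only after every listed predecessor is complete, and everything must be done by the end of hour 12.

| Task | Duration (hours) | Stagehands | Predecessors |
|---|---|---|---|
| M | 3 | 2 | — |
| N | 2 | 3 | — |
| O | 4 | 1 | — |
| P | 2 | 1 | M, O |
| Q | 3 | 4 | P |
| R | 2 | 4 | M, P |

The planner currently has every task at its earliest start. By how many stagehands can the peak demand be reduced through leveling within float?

Early-start peak: h1:6  h2:6  h3:3  h4:1  h5:1  h6:1  h7:8  h8:8  h9:4  h10:0  h11:0  h12:0 ⇒ 8.
Leveled (M@1, N@4, O@1, P@5, Q@7, R@10): h1:3  h2:3  h3:3  h4:4  h5:4  h6:1  h7:4  h8:4  h9:4  h10:4  h11:4  h12:0 ⇒ 4.
Reduction 8 − 4 = 4.

4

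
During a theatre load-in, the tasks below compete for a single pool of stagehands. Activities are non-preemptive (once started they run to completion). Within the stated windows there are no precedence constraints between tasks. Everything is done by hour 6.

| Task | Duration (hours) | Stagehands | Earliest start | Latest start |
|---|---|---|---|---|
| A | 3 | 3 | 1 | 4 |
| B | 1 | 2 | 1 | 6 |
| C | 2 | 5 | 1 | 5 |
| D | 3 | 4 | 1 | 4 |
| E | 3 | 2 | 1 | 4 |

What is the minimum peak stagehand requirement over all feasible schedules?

Early-start (A@1, B@1, C@1, D@1, E@1) gives peak 16: h1:16  h2:14  h3:9  h4:0  h5:0  h6:0.
Shift C→5, D→2, E→4.
Schedule A@1, B@1, C@5, D@2, E@4: h1:5  h2:7  h3:7  h4:6  h5:7  h6:7 — peak 7.
Total stagehand-hours = 39 over 6 hours ⇒ peak ≥ ⌈39/6⌉ = 7, so 7 is optimal.

7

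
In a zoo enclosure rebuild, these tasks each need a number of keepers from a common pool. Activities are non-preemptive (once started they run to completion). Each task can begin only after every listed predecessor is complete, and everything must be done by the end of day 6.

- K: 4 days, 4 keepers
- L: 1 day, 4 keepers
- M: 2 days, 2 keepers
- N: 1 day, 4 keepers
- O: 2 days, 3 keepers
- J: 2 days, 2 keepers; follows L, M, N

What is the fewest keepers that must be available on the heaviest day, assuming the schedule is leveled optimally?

7

Early-start (K@1, L@1, M@1, N@1, O@1, J@3) gives peak 17: d1:17  d2:9  d3:6  d4:6  d5:0  d6:0.
Shift K→3, N→2, O→3, J→5.
Schedule K@3, L@1, M@1, N@2, O@3, J@5: d1:6  d2:6  d3:7  d4:7  d5:6  d6:6 — peak 7.
Total keeper-days = 38 over 6 days ⇒ peak ≥ ⌈38/6⌉ = 7, so 7 is optimal.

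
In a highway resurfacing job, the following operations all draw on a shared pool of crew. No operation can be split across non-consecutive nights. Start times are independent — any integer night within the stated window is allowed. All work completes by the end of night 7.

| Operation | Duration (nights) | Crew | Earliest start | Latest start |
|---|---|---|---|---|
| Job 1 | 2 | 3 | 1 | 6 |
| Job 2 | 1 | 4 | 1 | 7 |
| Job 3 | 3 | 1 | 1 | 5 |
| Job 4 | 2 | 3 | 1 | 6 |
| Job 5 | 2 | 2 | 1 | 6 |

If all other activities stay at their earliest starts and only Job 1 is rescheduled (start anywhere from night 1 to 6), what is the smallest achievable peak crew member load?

10

Job 1@1: n1:13  n2:9  n3:1  n4:0  n5:0  n6:0  n7:0 → peak 13
Job 1@2: n1:10  n2:9  n3:4  n4:0  n5:0  n6:0  n7:0 → peak 10
Job 1@3: n1:10  n2:6  n3:4  n4:3  n5:0  n6:0  n7:0 → peak 10
Job 1@4: n1:10  n2:6  n3:1  n4:3  n5:3  n6:0  n7:0 → peak 10
Job 1@5: n1:10  n2:6  n3:1  n4:0  n5:3  n6:3  n7:0 → peak 10
Job 1@6: n1:10  n2:6  n3:1  n4:0  n5:0  n6:3  n7:3 → peak 10
Best is Job 1@2, peak 10.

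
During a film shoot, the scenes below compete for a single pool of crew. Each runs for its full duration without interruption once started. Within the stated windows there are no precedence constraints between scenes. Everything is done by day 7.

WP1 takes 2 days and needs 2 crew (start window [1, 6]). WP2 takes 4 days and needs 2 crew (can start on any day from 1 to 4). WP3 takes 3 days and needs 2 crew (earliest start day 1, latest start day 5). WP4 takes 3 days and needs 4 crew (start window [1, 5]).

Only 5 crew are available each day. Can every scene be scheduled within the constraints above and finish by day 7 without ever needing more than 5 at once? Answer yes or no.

no

The minimum achievable peak is 6; 5 < 6, so no feasible schedule stays within the cap.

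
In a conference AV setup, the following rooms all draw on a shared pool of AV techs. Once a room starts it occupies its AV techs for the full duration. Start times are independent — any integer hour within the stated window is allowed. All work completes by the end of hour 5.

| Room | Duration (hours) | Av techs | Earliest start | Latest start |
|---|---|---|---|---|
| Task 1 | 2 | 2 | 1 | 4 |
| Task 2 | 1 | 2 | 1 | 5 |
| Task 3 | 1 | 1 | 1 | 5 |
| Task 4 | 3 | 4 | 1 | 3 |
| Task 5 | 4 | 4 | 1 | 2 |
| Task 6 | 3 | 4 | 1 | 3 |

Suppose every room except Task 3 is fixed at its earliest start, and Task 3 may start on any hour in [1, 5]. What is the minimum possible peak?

Task 3@1: h1:17  h2:14  h3:12  h4:4  h5:0 → peak 17
Task 3@2: h1:16  h2:15  h3:12  h4:4  h5:0 → peak 16
Task 3@3: h1:16  h2:14  h3:13  h4:4  h5:0 → peak 16
Task 3@4: h1:16  h2:14  h3:12  h4:5  h5:0 → peak 16
Task 3@5: h1:16  h2:14  h3:12  h4:4  h5:1 → peak 16
Best is Task 3@2, peak 16.

16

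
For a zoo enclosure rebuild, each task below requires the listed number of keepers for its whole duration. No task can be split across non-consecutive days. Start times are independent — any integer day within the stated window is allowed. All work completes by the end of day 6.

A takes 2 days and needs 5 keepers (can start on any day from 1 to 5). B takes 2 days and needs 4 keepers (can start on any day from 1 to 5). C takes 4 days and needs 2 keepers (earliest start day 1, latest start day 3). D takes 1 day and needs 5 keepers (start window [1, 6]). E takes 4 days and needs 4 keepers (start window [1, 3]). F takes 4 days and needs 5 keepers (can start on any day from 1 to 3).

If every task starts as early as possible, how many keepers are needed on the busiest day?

25

Early-start schedule: A@1, B@1, C@1, D@1, E@1, F@1.
Load per day: day 1: 25, day 2: 20, day 3: 11, day 4: 11, day 5: 0, day 6: 0.
Peak is 25.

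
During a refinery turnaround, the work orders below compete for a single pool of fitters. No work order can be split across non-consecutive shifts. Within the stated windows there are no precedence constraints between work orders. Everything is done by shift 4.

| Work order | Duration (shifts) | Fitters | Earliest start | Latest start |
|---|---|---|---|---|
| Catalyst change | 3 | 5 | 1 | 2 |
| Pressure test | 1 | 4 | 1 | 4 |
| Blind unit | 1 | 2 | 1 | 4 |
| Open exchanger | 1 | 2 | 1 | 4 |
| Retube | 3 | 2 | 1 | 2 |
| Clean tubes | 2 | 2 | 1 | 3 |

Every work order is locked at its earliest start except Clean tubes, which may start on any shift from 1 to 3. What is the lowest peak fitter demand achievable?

Clean tubes@1: s1:17  s2:9  s3:7  s4:0 → peak 17
Clean tubes@2: s1:15  s2:9  s3:9  s4:0 → peak 15
Clean tubes@3: s1:15  s2:7  s3:9  s4:2 → peak 15
Best is Clean tubes@2, peak 15.

15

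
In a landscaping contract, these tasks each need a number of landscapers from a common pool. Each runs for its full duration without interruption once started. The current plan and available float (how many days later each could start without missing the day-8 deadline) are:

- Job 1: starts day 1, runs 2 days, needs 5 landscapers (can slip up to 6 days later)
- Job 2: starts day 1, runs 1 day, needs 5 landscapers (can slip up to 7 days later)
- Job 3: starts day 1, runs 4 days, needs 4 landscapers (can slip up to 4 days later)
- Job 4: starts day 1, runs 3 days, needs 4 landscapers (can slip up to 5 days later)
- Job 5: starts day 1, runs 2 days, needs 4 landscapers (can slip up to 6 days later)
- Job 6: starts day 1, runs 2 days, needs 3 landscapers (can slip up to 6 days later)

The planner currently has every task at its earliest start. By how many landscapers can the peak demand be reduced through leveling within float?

17

Early-start peak: d1:25  d2:20  d3:8  d4:4  d5:0  d6:0  d7:0  d8:0 ⇒ 25.
Leveled (Job 1@1, Job 2@3, Job 3@4, Job 4@4, Job 5@7, Job 6@1): d1:8  d2:8  d3:5  d4:8  d5:8  d6:8  d7:8  d8:4 ⇒ 8.
Reduction 25 − 8 = 17.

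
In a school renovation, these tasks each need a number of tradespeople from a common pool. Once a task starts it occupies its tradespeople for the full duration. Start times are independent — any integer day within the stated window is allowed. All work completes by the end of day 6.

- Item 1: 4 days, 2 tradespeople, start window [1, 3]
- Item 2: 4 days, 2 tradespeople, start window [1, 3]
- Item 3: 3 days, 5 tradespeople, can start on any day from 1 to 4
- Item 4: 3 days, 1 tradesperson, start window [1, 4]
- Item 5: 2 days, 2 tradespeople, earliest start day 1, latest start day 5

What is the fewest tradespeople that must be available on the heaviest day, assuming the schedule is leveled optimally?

Early-start (Item 1@1, Item 2@1, Item 3@1, Item 4@1, Item 5@1) gives peak 12: d1:12  d2:12  d3:10  d4:4  d5:0  d6:0.
Shift Item 4→4, Item 5→4.
Schedule Item 1@1, Item 2@1, Item 3@1, Item 4@4, Item 5@4: d1:9  d2:9  d3:9  d4:7  d5:3  d6:1 — peak 9.

9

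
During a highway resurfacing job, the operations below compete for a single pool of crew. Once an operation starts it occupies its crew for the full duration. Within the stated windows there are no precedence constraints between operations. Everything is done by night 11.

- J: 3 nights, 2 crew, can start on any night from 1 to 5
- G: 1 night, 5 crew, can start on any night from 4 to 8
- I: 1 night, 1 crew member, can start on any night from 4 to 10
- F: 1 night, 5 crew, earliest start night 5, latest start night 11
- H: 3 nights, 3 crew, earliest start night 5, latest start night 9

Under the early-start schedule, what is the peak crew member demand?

Early-start schedule: J@1, G@4, I@4, F@5, H@5.
Load per night: night 1: 2, night 2: 2, night 3: 2, night 4: 6, night 5: 8, night 6: 3, night 7: 3, night 8: 0, night 9: 0, night 10: 0, night 11: 0.
Peak is 8.

8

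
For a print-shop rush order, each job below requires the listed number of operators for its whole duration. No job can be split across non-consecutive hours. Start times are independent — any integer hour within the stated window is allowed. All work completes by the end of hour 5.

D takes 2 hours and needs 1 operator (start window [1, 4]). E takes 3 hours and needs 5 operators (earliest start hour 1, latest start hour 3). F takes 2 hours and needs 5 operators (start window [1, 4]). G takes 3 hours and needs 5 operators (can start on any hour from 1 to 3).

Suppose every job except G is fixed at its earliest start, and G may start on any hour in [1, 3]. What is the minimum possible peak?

G@1: h1:16  h2:16  h3:10  h4:0  h5:0 → peak 16
G@2: h1:11  h2:16  h3:10  h4:5  h5:0 → peak 16
G@3: h1:11  h2:11  h3:10  h4:5  h5:5 → peak 11
Best is G@3, peak 11.

11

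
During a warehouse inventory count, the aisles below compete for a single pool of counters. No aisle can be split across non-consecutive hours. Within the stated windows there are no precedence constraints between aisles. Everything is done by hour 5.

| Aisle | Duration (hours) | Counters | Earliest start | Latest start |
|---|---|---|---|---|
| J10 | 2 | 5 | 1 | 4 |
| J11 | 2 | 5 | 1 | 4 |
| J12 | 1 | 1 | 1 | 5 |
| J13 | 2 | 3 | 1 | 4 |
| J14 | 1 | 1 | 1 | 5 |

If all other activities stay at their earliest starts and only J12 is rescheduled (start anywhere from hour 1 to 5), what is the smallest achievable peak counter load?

14

J12@1: h1:15  h2:13  h3:0  h4:0  h5:0 → peak 15
J12@2: h1:14  h2:14  h3:0  h4:0  h5:0 → peak 14
J12@3: h1:14  h2:13  h3:1  h4:0  h5:0 → peak 14
J12@4: h1:14  h2:13  h3:0  h4:1  h5:0 → peak 14
J12@5: h1:14  h2:13  h3:0  h4:0  h5:1 → peak 14
Best is J12@2, peak 14.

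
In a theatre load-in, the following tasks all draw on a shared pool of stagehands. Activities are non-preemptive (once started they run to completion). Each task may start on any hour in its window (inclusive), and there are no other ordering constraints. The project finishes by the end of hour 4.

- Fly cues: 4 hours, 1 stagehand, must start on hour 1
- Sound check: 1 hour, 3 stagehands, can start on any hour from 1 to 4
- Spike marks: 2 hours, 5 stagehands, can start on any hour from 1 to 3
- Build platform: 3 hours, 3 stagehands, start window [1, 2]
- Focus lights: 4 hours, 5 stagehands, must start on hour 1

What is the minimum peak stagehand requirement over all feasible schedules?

14

Early-start (Fly cues@1, Sound check@1, Spike marks@1, Build platform@1, Focus lights@1) gives peak 17: h1:17  h2:14  h3:9  h4:6.
Shift Build platform→2.
Schedule Fly cues@1, Sound check@1, Spike marks@1, Build platform@2, Focus lights@1: h1:14  h2:14  h3:9  h4:9 — peak 14.
No arrangement of the 24 feasible schedules does better.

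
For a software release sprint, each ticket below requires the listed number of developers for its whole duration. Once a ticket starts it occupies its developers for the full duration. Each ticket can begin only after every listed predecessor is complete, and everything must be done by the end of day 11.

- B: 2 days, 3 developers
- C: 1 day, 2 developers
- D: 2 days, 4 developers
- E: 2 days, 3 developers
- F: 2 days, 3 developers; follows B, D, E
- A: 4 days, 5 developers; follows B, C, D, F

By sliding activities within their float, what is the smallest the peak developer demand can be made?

Early-start (B@1, C@1, D@1, E@1, F@3, A@5) gives peak 12: d1:12  d2:10  d3:3  d4:3  d5:5  d6:5  d7:5  d8:5  d9:0  d10:0  d11:0.
Shift D→4, E→2, F→6, A→8.
Schedule B@1, C@1, D@4, E@2, F@6, A@8: d1:5  d2:6  d3:3  d4:4  d5:4  d6:3  d7:3  d8:5  d9:5  d10:5  d11:5 — peak 6.

6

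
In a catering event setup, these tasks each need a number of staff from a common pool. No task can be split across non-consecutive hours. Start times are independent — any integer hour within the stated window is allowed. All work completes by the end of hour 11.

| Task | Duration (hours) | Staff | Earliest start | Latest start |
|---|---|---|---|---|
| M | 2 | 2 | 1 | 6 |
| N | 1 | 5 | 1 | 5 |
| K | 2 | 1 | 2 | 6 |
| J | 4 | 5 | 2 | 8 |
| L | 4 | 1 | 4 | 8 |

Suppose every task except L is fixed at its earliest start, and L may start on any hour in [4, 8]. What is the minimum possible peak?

L@4: h1:7  h2:8  h3:6  h4:6  h5:6  h6:1  h7:1  h8:0  h9:0  h10:0  h11:0 → peak 8
L@5: h1:7  h2:8  h3:6  h4:5  h5:6  h6:1  h7:1  h8:1  h9:0  h10:0  h11:0 → peak 8
L@6: h1:7  h2:8  h3:6  h4:5  h5:5  h6:1  h7:1  h8:1  h9:1  h10:0  h11:0 → peak 8
L@7: h1:7  h2:8  h3:6  h4:5  h5:5  h6:0  h7:1  h8:1  h9:1  h10:1  h11:0 → peak 8
L@8: h1:7  h2:8  h3:6  h4:5  h5:5  h6:0  h7:0  h8:1  h9:1  h10:1  h11:1 → peak 8
Best is L@4, peak 8.

8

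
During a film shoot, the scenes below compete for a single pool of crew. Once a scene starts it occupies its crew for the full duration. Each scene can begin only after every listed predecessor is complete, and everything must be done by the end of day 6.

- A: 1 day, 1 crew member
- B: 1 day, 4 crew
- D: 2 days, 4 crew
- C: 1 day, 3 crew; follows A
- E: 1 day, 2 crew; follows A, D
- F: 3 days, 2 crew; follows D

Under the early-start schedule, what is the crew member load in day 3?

At early start, day 3 has: E, F.
Demand: 2 + 2 = 4.

4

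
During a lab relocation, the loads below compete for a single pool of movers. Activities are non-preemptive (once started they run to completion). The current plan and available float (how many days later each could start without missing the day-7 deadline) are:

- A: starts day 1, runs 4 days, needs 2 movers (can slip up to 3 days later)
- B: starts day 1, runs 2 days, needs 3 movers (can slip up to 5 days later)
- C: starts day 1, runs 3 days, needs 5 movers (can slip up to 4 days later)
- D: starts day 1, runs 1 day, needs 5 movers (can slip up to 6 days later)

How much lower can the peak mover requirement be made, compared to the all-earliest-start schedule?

8

Early-start peak: d1:15  d2:10  d3:7  d4:2  d5:0  d6:0  d7:0 ⇒ 15.
Leveled (A@1, B@1, C@3, D@6): d1:5  d2:5  d3:7  d4:7  d5:5  d6:5  d7:0 ⇒ 7.
Reduction 15 − 7 = 8.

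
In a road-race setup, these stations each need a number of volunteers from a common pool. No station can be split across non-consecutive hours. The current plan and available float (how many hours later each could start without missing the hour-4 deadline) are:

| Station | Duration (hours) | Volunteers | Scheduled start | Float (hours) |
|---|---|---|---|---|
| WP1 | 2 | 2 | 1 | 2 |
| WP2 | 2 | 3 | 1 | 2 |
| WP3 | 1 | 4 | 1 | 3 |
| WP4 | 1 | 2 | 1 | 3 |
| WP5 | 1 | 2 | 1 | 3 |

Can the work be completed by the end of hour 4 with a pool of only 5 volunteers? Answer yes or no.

Schedule WP1@1, WP2@1, WP3@3, WP4@4, WP5@4: h1:5  h2:5  h3:4  h4:4 — peak 5 ≤ 5.

yes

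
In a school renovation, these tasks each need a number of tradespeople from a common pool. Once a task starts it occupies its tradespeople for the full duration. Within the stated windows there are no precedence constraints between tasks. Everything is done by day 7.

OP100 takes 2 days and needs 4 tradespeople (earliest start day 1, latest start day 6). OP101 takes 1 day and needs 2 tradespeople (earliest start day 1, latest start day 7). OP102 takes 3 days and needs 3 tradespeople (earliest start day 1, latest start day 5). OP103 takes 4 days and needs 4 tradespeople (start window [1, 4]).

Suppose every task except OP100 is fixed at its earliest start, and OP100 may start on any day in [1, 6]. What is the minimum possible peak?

OP100@1: d1:13  d2:11  d3:7  d4:4  d5:0  d6:0  d7:0 → peak 13
OP100@2: d1:9  d2:11  d3:11  d4:4  d5:0  d6:0  d7:0 → peak 11
OP100@3: d1:9  d2:7  d3:11  d4:8  d5:0  d6:0  d7:0 → peak 11
OP100@4: d1:9  d2:7  d3:7  d4:8  d5:4  d6:0  d7:0 → peak 9
OP100@5: d1:9  d2:7  d3:7  d4:4  d5:4  d6:4  d7:0 → peak 9
OP100@6: d1:9  d2:7  d3:7  d4:4  d5:0  d6:4  d7:4 → peak 9
Best is OP100@4, peak 9.

9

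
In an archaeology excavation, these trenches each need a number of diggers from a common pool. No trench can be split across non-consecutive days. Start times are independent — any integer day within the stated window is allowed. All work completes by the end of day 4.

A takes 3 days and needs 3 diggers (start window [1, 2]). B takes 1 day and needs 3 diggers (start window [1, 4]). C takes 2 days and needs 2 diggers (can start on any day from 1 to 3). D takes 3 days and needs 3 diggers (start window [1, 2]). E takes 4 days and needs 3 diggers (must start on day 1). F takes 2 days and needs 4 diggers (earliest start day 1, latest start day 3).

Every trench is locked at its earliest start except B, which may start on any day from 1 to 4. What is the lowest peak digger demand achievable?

15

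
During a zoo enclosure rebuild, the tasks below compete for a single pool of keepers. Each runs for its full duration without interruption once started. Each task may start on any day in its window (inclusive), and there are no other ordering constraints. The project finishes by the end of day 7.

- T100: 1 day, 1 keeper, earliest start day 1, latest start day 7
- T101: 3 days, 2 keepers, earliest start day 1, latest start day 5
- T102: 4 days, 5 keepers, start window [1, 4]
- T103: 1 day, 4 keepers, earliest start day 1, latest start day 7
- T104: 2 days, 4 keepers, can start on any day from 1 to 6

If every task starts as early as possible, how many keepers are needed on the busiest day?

Early-start schedule: T100@1, T101@1, T102@1, T103@1, T104@1.
Load per day: day 1: 16, day 2: 11, day 3: 7, day 4: 5, day 5: 0, day 6: 0, day 7: 0.
Peak is 16.

16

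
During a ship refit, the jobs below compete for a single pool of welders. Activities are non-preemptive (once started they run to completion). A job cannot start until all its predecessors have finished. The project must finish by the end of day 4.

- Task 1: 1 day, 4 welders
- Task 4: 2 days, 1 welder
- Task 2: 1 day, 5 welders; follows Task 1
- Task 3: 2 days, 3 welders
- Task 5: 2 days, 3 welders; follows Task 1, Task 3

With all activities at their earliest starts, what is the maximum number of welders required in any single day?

Early-start schedule: Task 1@1, Task 4@1, Task 2@2, Task 3@1, Task 5@3.
Load per day: day 1: 8, day 2: 9, day 3: 3, day 4: 3.
Peak is 9.

9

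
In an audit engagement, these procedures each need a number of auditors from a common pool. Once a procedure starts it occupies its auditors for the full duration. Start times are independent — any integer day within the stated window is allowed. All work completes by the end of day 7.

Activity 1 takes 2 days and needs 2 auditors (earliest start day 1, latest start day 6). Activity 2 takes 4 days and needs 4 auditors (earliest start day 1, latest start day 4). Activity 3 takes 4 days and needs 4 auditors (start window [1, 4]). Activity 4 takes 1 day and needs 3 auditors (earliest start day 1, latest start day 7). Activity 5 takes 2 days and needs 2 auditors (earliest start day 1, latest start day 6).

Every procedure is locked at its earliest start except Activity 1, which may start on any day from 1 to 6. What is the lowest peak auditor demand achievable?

13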